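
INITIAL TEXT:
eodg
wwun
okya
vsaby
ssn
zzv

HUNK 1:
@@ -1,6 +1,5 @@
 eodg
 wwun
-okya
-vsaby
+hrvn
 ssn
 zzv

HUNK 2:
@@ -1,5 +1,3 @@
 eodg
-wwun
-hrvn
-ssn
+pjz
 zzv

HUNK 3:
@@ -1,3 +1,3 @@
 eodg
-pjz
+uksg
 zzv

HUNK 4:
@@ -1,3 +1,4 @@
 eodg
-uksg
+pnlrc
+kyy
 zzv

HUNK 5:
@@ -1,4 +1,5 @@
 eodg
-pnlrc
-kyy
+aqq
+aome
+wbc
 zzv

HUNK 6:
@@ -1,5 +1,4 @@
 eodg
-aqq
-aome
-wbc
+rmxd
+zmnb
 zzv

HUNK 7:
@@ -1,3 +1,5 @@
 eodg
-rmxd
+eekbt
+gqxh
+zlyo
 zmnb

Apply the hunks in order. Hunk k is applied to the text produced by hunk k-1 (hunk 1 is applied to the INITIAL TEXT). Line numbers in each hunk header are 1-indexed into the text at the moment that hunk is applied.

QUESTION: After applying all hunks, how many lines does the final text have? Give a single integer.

Answer: 6

Derivation:
Hunk 1: at line 1 remove [okya,vsaby] add [hrvn] -> 5 lines: eodg wwun hrvn ssn zzv
Hunk 2: at line 1 remove [wwun,hrvn,ssn] add [pjz] -> 3 lines: eodg pjz zzv
Hunk 3: at line 1 remove [pjz] add [uksg] -> 3 lines: eodg uksg zzv
Hunk 4: at line 1 remove [uksg] add [pnlrc,kyy] -> 4 lines: eodg pnlrc kyy zzv
Hunk 5: at line 1 remove [pnlrc,kyy] add [aqq,aome,wbc] -> 5 lines: eodg aqq aome wbc zzv
Hunk 6: at line 1 remove [aqq,aome,wbc] add [rmxd,zmnb] -> 4 lines: eodg rmxd zmnb zzv
Hunk 7: at line 1 remove [rmxd] add [eekbt,gqxh,zlyo] -> 6 lines: eodg eekbt gqxh zlyo zmnb zzv
Final line count: 6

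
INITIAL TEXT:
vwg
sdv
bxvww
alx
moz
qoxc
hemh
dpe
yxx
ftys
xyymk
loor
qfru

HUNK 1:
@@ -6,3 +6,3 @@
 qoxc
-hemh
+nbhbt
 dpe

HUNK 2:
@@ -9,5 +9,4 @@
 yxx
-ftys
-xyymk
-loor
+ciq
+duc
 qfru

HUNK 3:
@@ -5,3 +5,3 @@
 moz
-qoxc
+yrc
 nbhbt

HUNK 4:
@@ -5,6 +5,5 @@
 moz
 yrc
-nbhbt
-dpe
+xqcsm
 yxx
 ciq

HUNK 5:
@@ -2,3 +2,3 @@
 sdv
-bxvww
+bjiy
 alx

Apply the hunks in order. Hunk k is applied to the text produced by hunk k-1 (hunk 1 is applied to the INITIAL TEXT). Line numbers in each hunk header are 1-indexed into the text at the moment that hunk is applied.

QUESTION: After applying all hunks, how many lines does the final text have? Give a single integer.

Hunk 1: at line 6 remove [hemh] add [nbhbt] -> 13 lines: vwg sdv bxvww alx moz qoxc nbhbt dpe yxx ftys xyymk loor qfru
Hunk 2: at line 9 remove [ftys,xyymk,loor] add [ciq,duc] -> 12 lines: vwg sdv bxvww alx moz qoxc nbhbt dpe yxx ciq duc qfru
Hunk 3: at line 5 remove [qoxc] add [yrc] -> 12 lines: vwg sdv bxvww alx moz yrc nbhbt dpe yxx ciq duc qfru
Hunk 4: at line 5 remove [nbhbt,dpe] add [xqcsm] -> 11 lines: vwg sdv bxvww alx moz yrc xqcsm yxx ciq duc qfru
Hunk 5: at line 2 remove [bxvww] add [bjiy] -> 11 lines: vwg sdv bjiy alx moz yrc xqcsm yxx ciq duc qfru
Final line count: 11

Answer: 11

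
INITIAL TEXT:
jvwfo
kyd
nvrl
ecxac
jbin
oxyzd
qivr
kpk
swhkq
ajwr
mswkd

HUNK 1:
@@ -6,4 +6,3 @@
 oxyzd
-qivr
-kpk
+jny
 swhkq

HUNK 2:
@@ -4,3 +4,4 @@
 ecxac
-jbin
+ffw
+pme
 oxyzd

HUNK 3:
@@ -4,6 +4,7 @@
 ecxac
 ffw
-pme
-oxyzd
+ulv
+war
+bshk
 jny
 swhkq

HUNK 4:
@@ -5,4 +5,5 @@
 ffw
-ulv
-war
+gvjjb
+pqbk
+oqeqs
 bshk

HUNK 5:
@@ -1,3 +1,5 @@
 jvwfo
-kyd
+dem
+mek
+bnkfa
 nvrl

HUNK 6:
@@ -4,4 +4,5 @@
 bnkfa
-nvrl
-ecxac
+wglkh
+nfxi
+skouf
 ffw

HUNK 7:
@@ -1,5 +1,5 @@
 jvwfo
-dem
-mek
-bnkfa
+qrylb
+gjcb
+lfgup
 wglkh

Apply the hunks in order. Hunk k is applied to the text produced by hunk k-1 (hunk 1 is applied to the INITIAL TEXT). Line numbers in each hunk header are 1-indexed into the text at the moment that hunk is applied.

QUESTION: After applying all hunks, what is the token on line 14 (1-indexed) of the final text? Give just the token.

Answer: swhkq

Derivation:
Hunk 1: at line 6 remove [qivr,kpk] add [jny] -> 10 lines: jvwfo kyd nvrl ecxac jbin oxyzd jny swhkq ajwr mswkd
Hunk 2: at line 4 remove [jbin] add [ffw,pme] -> 11 lines: jvwfo kyd nvrl ecxac ffw pme oxyzd jny swhkq ajwr mswkd
Hunk 3: at line 4 remove [pme,oxyzd] add [ulv,war,bshk] -> 12 lines: jvwfo kyd nvrl ecxac ffw ulv war bshk jny swhkq ajwr mswkd
Hunk 4: at line 5 remove [ulv,war] add [gvjjb,pqbk,oqeqs] -> 13 lines: jvwfo kyd nvrl ecxac ffw gvjjb pqbk oqeqs bshk jny swhkq ajwr mswkd
Hunk 5: at line 1 remove [kyd] add [dem,mek,bnkfa] -> 15 lines: jvwfo dem mek bnkfa nvrl ecxac ffw gvjjb pqbk oqeqs bshk jny swhkq ajwr mswkd
Hunk 6: at line 4 remove [nvrl,ecxac] add [wglkh,nfxi,skouf] -> 16 lines: jvwfo dem mek bnkfa wglkh nfxi skouf ffw gvjjb pqbk oqeqs bshk jny swhkq ajwr mswkd
Hunk 7: at line 1 remove [dem,mek,bnkfa] add [qrylb,gjcb,lfgup] -> 16 lines: jvwfo qrylb gjcb lfgup wglkh nfxi skouf ffw gvjjb pqbk oqeqs bshk jny swhkq ajwr mswkd
Final line 14: swhkq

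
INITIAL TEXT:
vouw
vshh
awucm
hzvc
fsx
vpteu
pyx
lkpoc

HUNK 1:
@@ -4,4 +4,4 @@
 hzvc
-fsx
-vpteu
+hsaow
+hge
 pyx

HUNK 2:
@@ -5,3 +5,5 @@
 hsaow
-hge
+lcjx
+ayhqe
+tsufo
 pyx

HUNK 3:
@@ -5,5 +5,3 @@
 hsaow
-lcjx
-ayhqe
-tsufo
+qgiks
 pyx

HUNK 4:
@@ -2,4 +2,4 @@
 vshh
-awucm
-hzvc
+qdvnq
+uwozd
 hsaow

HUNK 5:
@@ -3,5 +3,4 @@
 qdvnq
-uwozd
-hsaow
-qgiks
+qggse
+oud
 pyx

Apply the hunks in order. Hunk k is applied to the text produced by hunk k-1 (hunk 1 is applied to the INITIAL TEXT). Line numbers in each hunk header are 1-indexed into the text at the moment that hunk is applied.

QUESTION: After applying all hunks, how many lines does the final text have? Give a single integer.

Hunk 1: at line 4 remove [fsx,vpteu] add [hsaow,hge] -> 8 lines: vouw vshh awucm hzvc hsaow hge pyx lkpoc
Hunk 2: at line 5 remove [hge] add [lcjx,ayhqe,tsufo] -> 10 lines: vouw vshh awucm hzvc hsaow lcjx ayhqe tsufo pyx lkpoc
Hunk 3: at line 5 remove [lcjx,ayhqe,tsufo] add [qgiks] -> 8 lines: vouw vshh awucm hzvc hsaow qgiks pyx lkpoc
Hunk 4: at line 2 remove [awucm,hzvc] add [qdvnq,uwozd] -> 8 lines: vouw vshh qdvnq uwozd hsaow qgiks pyx lkpoc
Hunk 5: at line 3 remove [uwozd,hsaow,qgiks] add [qggse,oud] -> 7 lines: vouw vshh qdvnq qggse oud pyx lkpoc
Final line count: 7

Answer: 7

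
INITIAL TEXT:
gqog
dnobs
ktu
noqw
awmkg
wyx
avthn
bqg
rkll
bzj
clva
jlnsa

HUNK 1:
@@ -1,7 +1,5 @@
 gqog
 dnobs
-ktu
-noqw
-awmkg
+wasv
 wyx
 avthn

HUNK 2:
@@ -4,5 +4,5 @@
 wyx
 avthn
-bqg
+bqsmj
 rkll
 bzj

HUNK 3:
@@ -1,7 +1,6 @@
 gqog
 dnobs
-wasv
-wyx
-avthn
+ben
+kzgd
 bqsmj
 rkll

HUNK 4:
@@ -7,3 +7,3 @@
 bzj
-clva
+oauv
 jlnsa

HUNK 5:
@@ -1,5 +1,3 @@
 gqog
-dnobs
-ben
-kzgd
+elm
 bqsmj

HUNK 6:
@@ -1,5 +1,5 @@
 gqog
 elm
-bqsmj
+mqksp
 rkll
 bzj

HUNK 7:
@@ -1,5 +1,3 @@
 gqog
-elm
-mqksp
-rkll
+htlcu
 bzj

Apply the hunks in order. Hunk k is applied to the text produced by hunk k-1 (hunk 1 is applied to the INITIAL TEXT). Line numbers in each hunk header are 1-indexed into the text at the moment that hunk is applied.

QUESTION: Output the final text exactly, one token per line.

Answer: gqog
htlcu
bzj
oauv
jlnsa

Derivation:
Hunk 1: at line 1 remove [ktu,noqw,awmkg] add [wasv] -> 10 lines: gqog dnobs wasv wyx avthn bqg rkll bzj clva jlnsa
Hunk 2: at line 4 remove [bqg] add [bqsmj] -> 10 lines: gqog dnobs wasv wyx avthn bqsmj rkll bzj clva jlnsa
Hunk 3: at line 1 remove [wasv,wyx,avthn] add [ben,kzgd] -> 9 lines: gqog dnobs ben kzgd bqsmj rkll bzj clva jlnsa
Hunk 4: at line 7 remove [clva] add [oauv] -> 9 lines: gqog dnobs ben kzgd bqsmj rkll bzj oauv jlnsa
Hunk 5: at line 1 remove [dnobs,ben,kzgd] add [elm] -> 7 lines: gqog elm bqsmj rkll bzj oauv jlnsa
Hunk 6: at line 1 remove [bqsmj] add [mqksp] -> 7 lines: gqog elm mqksp rkll bzj oauv jlnsa
Hunk 7: at line 1 remove [elm,mqksp,rkll] add [htlcu] -> 5 lines: gqog htlcu bzj oauv jlnsa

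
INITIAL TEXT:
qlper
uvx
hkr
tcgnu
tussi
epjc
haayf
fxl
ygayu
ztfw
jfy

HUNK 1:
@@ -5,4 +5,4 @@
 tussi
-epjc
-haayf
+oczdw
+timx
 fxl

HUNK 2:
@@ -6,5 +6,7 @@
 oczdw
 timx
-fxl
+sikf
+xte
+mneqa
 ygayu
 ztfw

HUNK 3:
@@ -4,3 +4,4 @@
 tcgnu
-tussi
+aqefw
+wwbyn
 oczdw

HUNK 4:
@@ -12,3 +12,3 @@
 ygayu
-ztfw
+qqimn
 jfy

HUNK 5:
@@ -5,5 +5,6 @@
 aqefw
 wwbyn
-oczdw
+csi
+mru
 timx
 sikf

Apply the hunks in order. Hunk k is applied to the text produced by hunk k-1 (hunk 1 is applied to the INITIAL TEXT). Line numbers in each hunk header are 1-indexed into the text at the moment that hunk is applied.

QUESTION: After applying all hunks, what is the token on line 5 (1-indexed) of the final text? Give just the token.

Hunk 1: at line 5 remove [epjc,haayf] add [oczdw,timx] -> 11 lines: qlper uvx hkr tcgnu tussi oczdw timx fxl ygayu ztfw jfy
Hunk 2: at line 6 remove [fxl] add [sikf,xte,mneqa] -> 13 lines: qlper uvx hkr tcgnu tussi oczdw timx sikf xte mneqa ygayu ztfw jfy
Hunk 3: at line 4 remove [tussi] add [aqefw,wwbyn] -> 14 lines: qlper uvx hkr tcgnu aqefw wwbyn oczdw timx sikf xte mneqa ygayu ztfw jfy
Hunk 4: at line 12 remove [ztfw] add [qqimn] -> 14 lines: qlper uvx hkr tcgnu aqefw wwbyn oczdw timx sikf xte mneqa ygayu qqimn jfy
Hunk 5: at line 5 remove [oczdw] add [csi,mru] -> 15 lines: qlper uvx hkr tcgnu aqefw wwbyn csi mru timx sikf xte mneqa ygayu qqimn jfy
Final line 5: aqefw

Answer: aqefw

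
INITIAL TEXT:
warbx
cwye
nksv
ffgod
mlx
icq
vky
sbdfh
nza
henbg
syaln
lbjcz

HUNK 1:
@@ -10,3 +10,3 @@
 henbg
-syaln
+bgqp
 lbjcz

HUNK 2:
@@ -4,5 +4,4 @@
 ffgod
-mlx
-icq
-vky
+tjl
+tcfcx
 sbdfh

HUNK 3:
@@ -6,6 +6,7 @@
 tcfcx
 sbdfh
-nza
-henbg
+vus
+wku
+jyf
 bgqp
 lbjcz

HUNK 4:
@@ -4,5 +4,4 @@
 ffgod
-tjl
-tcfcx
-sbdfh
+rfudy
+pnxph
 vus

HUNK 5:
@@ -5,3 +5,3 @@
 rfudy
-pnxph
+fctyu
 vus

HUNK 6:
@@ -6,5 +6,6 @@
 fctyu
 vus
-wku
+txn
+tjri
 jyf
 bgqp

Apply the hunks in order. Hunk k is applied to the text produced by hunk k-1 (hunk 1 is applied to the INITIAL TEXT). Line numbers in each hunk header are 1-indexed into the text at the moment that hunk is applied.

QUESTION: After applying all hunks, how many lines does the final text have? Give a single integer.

Hunk 1: at line 10 remove [syaln] add [bgqp] -> 12 lines: warbx cwye nksv ffgod mlx icq vky sbdfh nza henbg bgqp lbjcz
Hunk 2: at line 4 remove [mlx,icq,vky] add [tjl,tcfcx] -> 11 lines: warbx cwye nksv ffgod tjl tcfcx sbdfh nza henbg bgqp lbjcz
Hunk 3: at line 6 remove [nza,henbg] add [vus,wku,jyf] -> 12 lines: warbx cwye nksv ffgod tjl tcfcx sbdfh vus wku jyf bgqp lbjcz
Hunk 4: at line 4 remove [tjl,tcfcx,sbdfh] add [rfudy,pnxph] -> 11 lines: warbx cwye nksv ffgod rfudy pnxph vus wku jyf bgqp lbjcz
Hunk 5: at line 5 remove [pnxph] add [fctyu] -> 11 lines: warbx cwye nksv ffgod rfudy fctyu vus wku jyf bgqp lbjcz
Hunk 6: at line 6 remove [wku] add [txn,tjri] -> 12 lines: warbx cwye nksv ffgod rfudy fctyu vus txn tjri jyf bgqp lbjcz
Final line count: 12

Answer: 12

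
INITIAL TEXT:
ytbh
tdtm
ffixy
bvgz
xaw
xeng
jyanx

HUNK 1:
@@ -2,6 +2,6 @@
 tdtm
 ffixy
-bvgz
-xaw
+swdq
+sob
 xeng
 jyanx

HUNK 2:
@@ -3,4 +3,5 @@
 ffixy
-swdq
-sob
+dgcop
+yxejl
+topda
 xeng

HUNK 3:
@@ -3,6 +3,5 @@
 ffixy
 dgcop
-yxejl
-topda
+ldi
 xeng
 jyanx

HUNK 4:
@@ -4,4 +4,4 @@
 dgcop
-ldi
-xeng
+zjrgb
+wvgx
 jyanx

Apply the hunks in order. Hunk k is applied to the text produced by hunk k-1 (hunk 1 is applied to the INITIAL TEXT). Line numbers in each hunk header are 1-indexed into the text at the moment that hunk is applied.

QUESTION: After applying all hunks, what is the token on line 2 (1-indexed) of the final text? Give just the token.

Answer: tdtm

Derivation:
Hunk 1: at line 2 remove [bvgz,xaw] add [swdq,sob] -> 7 lines: ytbh tdtm ffixy swdq sob xeng jyanx
Hunk 2: at line 3 remove [swdq,sob] add [dgcop,yxejl,topda] -> 8 lines: ytbh tdtm ffixy dgcop yxejl topda xeng jyanx
Hunk 3: at line 3 remove [yxejl,topda] add [ldi] -> 7 lines: ytbh tdtm ffixy dgcop ldi xeng jyanx
Hunk 4: at line 4 remove [ldi,xeng] add [zjrgb,wvgx] -> 7 lines: ytbh tdtm ffixy dgcop zjrgb wvgx jyanx
Final line 2: tdtm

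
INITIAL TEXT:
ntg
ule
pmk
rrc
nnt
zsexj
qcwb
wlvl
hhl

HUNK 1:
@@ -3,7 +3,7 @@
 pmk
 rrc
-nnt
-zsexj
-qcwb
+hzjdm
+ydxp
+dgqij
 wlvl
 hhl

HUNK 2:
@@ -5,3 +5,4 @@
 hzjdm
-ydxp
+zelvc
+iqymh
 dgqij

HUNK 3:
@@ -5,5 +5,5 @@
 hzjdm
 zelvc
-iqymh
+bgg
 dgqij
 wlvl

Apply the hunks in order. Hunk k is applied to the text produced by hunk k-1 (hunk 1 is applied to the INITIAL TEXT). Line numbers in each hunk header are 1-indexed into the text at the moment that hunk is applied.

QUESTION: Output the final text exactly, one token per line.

Hunk 1: at line 3 remove [nnt,zsexj,qcwb] add [hzjdm,ydxp,dgqij] -> 9 lines: ntg ule pmk rrc hzjdm ydxp dgqij wlvl hhl
Hunk 2: at line 5 remove [ydxp] add [zelvc,iqymh] -> 10 lines: ntg ule pmk rrc hzjdm zelvc iqymh dgqij wlvl hhl
Hunk 3: at line 5 remove [iqymh] add [bgg] -> 10 lines: ntg ule pmk rrc hzjdm zelvc bgg dgqij wlvl hhl

Answer: ntg
ule
pmk
rrc
hzjdm
zelvc
bgg
dgqij
wlvl
hhl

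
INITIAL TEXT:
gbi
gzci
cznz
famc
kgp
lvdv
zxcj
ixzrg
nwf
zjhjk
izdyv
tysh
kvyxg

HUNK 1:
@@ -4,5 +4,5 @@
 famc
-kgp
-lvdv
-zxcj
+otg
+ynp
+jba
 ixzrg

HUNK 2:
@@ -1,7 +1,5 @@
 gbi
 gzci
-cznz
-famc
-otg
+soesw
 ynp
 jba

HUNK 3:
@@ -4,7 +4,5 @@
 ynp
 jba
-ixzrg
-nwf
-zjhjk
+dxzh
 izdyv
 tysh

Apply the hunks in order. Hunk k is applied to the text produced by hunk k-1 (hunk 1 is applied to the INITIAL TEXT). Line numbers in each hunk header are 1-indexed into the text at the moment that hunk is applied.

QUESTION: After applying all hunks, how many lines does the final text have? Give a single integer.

Hunk 1: at line 4 remove [kgp,lvdv,zxcj] add [otg,ynp,jba] -> 13 lines: gbi gzci cznz famc otg ynp jba ixzrg nwf zjhjk izdyv tysh kvyxg
Hunk 2: at line 1 remove [cznz,famc,otg] add [soesw] -> 11 lines: gbi gzci soesw ynp jba ixzrg nwf zjhjk izdyv tysh kvyxg
Hunk 3: at line 4 remove [ixzrg,nwf,zjhjk] add [dxzh] -> 9 lines: gbi gzci soesw ynp jba dxzh izdyv tysh kvyxg
Final line count: 9

Answer: 9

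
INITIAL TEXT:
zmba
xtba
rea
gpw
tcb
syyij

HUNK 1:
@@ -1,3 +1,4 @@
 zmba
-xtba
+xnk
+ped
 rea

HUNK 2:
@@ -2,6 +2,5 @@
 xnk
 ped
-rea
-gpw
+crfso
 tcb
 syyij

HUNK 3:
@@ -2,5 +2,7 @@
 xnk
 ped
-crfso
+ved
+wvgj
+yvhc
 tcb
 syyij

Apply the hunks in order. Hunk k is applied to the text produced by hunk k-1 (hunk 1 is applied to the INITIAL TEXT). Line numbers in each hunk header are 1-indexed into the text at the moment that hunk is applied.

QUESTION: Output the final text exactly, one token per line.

Hunk 1: at line 1 remove [xtba] add [xnk,ped] -> 7 lines: zmba xnk ped rea gpw tcb syyij
Hunk 2: at line 2 remove [rea,gpw] add [crfso] -> 6 lines: zmba xnk ped crfso tcb syyij
Hunk 3: at line 2 remove [crfso] add [ved,wvgj,yvhc] -> 8 lines: zmba xnk ped ved wvgj yvhc tcb syyij

Answer: zmba
xnk
ped
ved
wvgj
yvhc
tcb
syyij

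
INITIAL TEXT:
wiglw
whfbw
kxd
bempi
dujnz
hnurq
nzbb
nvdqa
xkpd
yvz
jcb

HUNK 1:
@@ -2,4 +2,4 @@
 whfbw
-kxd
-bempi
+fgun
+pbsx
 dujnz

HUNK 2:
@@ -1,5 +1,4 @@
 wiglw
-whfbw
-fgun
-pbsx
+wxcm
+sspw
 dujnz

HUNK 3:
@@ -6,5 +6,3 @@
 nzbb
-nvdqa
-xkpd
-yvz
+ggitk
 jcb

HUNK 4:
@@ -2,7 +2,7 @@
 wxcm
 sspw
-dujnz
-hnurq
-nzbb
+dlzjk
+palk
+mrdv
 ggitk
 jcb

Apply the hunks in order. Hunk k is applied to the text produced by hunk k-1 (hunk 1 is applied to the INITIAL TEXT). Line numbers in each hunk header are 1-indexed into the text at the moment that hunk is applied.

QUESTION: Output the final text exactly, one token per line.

Answer: wiglw
wxcm
sspw
dlzjk
palk
mrdv
ggitk
jcb

Derivation:
Hunk 1: at line 2 remove [kxd,bempi] add [fgun,pbsx] -> 11 lines: wiglw whfbw fgun pbsx dujnz hnurq nzbb nvdqa xkpd yvz jcb
Hunk 2: at line 1 remove [whfbw,fgun,pbsx] add [wxcm,sspw] -> 10 lines: wiglw wxcm sspw dujnz hnurq nzbb nvdqa xkpd yvz jcb
Hunk 3: at line 6 remove [nvdqa,xkpd,yvz] add [ggitk] -> 8 lines: wiglw wxcm sspw dujnz hnurq nzbb ggitk jcb
Hunk 4: at line 2 remove [dujnz,hnurq,nzbb] add [dlzjk,palk,mrdv] -> 8 lines: wiglw wxcm sspw dlzjk palk mrdv ggitk jcb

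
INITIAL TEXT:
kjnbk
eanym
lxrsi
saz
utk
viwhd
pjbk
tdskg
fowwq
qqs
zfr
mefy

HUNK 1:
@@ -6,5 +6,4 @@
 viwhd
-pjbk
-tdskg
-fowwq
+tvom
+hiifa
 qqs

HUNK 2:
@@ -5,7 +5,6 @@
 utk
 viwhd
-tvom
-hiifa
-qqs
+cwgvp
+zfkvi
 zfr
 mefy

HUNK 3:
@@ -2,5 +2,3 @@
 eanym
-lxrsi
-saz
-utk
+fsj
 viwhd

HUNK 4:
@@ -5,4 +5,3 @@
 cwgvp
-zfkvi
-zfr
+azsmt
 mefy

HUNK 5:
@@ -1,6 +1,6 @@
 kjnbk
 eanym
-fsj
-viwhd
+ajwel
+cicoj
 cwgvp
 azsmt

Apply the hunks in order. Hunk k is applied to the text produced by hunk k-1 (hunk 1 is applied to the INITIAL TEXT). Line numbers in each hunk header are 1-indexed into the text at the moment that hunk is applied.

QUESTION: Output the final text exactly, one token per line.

Answer: kjnbk
eanym
ajwel
cicoj
cwgvp
azsmt
mefy

Derivation:
Hunk 1: at line 6 remove [pjbk,tdskg,fowwq] add [tvom,hiifa] -> 11 lines: kjnbk eanym lxrsi saz utk viwhd tvom hiifa qqs zfr mefy
Hunk 2: at line 5 remove [tvom,hiifa,qqs] add [cwgvp,zfkvi] -> 10 lines: kjnbk eanym lxrsi saz utk viwhd cwgvp zfkvi zfr mefy
Hunk 3: at line 2 remove [lxrsi,saz,utk] add [fsj] -> 8 lines: kjnbk eanym fsj viwhd cwgvp zfkvi zfr mefy
Hunk 4: at line 5 remove [zfkvi,zfr] add [azsmt] -> 7 lines: kjnbk eanym fsj viwhd cwgvp azsmt mefy
Hunk 5: at line 1 remove [fsj,viwhd] add [ajwel,cicoj] -> 7 lines: kjnbk eanym ajwel cicoj cwgvp azsmt mefy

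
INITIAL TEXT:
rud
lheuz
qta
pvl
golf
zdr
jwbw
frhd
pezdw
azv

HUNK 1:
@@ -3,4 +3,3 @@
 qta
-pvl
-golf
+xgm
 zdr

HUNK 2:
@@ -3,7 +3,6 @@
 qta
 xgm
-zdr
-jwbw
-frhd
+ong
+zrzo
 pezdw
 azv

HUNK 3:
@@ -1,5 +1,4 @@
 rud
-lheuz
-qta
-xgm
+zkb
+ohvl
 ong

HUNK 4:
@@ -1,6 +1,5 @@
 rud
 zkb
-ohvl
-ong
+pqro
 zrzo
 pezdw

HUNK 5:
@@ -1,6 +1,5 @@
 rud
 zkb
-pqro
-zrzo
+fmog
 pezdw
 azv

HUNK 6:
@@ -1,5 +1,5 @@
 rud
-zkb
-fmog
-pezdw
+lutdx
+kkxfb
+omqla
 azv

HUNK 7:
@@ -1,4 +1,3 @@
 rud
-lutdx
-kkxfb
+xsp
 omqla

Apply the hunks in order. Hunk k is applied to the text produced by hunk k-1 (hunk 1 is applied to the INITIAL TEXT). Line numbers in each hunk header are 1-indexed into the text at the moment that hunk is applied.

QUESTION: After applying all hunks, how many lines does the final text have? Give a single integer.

Hunk 1: at line 3 remove [pvl,golf] add [xgm] -> 9 lines: rud lheuz qta xgm zdr jwbw frhd pezdw azv
Hunk 2: at line 3 remove [zdr,jwbw,frhd] add [ong,zrzo] -> 8 lines: rud lheuz qta xgm ong zrzo pezdw azv
Hunk 3: at line 1 remove [lheuz,qta,xgm] add [zkb,ohvl] -> 7 lines: rud zkb ohvl ong zrzo pezdw azv
Hunk 4: at line 1 remove [ohvl,ong] add [pqro] -> 6 lines: rud zkb pqro zrzo pezdw azv
Hunk 5: at line 1 remove [pqro,zrzo] add [fmog] -> 5 lines: rud zkb fmog pezdw azv
Hunk 6: at line 1 remove [zkb,fmog,pezdw] add [lutdx,kkxfb,omqla] -> 5 lines: rud lutdx kkxfb omqla azv
Hunk 7: at line 1 remove [lutdx,kkxfb] add [xsp] -> 4 lines: rud xsp omqla azv
Final line count: 4

Answer: 4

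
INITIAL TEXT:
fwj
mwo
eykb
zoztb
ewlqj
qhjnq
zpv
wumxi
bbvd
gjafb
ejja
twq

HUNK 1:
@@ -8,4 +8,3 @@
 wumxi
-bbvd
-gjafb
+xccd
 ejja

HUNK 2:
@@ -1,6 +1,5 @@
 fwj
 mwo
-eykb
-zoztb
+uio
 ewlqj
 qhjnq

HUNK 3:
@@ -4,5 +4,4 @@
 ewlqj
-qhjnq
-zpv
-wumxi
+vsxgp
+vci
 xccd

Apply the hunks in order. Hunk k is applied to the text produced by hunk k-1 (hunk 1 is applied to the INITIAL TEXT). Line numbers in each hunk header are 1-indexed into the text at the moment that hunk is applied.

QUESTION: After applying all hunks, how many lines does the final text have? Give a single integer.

Answer: 9

Derivation:
Hunk 1: at line 8 remove [bbvd,gjafb] add [xccd] -> 11 lines: fwj mwo eykb zoztb ewlqj qhjnq zpv wumxi xccd ejja twq
Hunk 2: at line 1 remove [eykb,zoztb] add [uio] -> 10 lines: fwj mwo uio ewlqj qhjnq zpv wumxi xccd ejja twq
Hunk 3: at line 4 remove [qhjnq,zpv,wumxi] add [vsxgp,vci] -> 9 lines: fwj mwo uio ewlqj vsxgp vci xccd ejja twq
Final line count: 9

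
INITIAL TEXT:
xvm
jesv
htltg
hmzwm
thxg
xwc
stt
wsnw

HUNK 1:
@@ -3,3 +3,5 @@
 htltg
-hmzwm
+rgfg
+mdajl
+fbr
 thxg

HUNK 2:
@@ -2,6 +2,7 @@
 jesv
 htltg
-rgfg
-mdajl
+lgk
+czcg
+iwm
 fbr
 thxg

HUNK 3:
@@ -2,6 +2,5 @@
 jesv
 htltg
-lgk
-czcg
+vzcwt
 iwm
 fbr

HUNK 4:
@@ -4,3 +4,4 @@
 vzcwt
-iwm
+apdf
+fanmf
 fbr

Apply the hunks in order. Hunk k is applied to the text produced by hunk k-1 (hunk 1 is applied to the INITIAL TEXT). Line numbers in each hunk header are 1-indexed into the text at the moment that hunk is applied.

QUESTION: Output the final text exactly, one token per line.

Answer: xvm
jesv
htltg
vzcwt
apdf
fanmf
fbr
thxg
xwc
stt
wsnw

Derivation:
Hunk 1: at line 3 remove [hmzwm] add [rgfg,mdajl,fbr] -> 10 lines: xvm jesv htltg rgfg mdajl fbr thxg xwc stt wsnw
Hunk 2: at line 2 remove [rgfg,mdajl] add [lgk,czcg,iwm] -> 11 lines: xvm jesv htltg lgk czcg iwm fbr thxg xwc stt wsnw
Hunk 3: at line 2 remove [lgk,czcg] add [vzcwt] -> 10 lines: xvm jesv htltg vzcwt iwm fbr thxg xwc stt wsnw
Hunk 4: at line 4 remove [iwm] add [apdf,fanmf] -> 11 lines: xvm jesv htltg vzcwt apdf fanmf fbr thxg xwc stt wsnw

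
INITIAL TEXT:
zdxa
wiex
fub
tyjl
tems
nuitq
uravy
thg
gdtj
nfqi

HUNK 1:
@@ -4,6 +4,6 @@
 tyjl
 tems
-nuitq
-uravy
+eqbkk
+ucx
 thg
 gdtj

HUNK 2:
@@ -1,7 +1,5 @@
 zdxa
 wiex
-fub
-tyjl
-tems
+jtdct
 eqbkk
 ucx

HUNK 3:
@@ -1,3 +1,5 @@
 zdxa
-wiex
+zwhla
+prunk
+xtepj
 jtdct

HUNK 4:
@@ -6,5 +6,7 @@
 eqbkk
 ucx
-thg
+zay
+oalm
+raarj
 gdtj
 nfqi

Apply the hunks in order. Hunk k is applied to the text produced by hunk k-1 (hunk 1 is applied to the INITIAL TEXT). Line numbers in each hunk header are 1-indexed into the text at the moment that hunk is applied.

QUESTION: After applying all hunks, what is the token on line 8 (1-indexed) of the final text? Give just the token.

Hunk 1: at line 4 remove [nuitq,uravy] add [eqbkk,ucx] -> 10 lines: zdxa wiex fub tyjl tems eqbkk ucx thg gdtj nfqi
Hunk 2: at line 1 remove [fub,tyjl,tems] add [jtdct] -> 8 lines: zdxa wiex jtdct eqbkk ucx thg gdtj nfqi
Hunk 3: at line 1 remove [wiex] add [zwhla,prunk,xtepj] -> 10 lines: zdxa zwhla prunk xtepj jtdct eqbkk ucx thg gdtj nfqi
Hunk 4: at line 6 remove [thg] add [zay,oalm,raarj] -> 12 lines: zdxa zwhla prunk xtepj jtdct eqbkk ucx zay oalm raarj gdtj nfqi
Final line 8: zay

Answer: zay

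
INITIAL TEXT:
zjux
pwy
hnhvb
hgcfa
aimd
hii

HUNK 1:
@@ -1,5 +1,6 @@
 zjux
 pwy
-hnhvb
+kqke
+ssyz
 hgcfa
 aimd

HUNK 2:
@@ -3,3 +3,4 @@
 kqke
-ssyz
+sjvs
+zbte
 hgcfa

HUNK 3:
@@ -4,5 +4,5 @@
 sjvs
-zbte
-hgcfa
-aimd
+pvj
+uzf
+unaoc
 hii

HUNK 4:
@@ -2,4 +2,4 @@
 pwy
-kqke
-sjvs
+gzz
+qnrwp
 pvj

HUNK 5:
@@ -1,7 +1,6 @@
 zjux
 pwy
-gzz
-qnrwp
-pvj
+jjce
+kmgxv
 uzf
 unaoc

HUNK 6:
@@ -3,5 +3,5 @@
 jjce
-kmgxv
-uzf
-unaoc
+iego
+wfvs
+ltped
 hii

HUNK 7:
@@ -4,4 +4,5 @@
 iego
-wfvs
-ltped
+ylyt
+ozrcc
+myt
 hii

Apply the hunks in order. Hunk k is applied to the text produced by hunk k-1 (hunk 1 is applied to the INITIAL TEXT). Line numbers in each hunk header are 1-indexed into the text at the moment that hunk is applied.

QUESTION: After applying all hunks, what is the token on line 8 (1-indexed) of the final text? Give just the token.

Answer: hii

Derivation:
Hunk 1: at line 1 remove [hnhvb] add [kqke,ssyz] -> 7 lines: zjux pwy kqke ssyz hgcfa aimd hii
Hunk 2: at line 3 remove [ssyz] add [sjvs,zbte] -> 8 lines: zjux pwy kqke sjvs zbte hgcfa aimd hii
Hunk 3: at line 4 remove [zbte,hgcfa,aimd] add [pvj,uzf,unaoc] -> 8 lines: zjux pwy kqke sjvs pvj uzf unaoc hii
Hunk 4: at line 2 remove [kqke,sjvs] add [gzz,qnrwp] -> 8 lines: zjux pwy gzz qnrwp pvj uzf unaoc hii
Hunk 5: at line 1 remove [gzz,qnrwp,pvj] add [jjce,kmgxv] -> 7 lines: zjux pwy jjce kmgxv uzf unaoc hii
Hunk 6: at line 3 remove [kmgxv,uzf,unaoc] add [iego,wfvs,ltped] -> 7 lines: zjux pwy jjce iego wfvs ltped hii
Hunk 7: at line 4 remove [wfvs,ltped] add [ylyt,ozrcc,myt] -> 8 lines: zjux pwy jjce iego ylyt ozrcc myt hii
Final line 8: hii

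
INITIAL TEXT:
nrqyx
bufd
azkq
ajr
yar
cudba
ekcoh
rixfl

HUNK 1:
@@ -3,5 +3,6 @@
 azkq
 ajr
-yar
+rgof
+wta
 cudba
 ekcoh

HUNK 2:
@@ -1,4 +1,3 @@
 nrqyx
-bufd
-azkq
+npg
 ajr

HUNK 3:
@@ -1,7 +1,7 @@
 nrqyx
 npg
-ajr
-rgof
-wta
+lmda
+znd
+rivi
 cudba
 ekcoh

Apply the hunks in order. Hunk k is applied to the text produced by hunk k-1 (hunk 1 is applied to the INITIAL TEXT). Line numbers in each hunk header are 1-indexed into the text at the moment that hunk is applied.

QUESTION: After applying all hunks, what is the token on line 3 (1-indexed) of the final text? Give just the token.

Answer: lmda

Derivation:
Hunk 1: at line 3 remove [yar] add [rgof,wta] -> 9 lines: nrqyx bufd azkq ajr rgof wta cudba ekcoh rixfl
Hunk 2: at line 1 remove [bufd,azkq] add [npg] -> 8 lines: nrqyx npg ajr rgof wta cudba ekcoh rixfl
Hunk 3: at line 1 remove [ajr,rgof,wta] add [lmda,znd,rivi] -> 8 lines: nrqyx npg lmda znd rivi cudba ekcoh rixfl
Final line 3: lmda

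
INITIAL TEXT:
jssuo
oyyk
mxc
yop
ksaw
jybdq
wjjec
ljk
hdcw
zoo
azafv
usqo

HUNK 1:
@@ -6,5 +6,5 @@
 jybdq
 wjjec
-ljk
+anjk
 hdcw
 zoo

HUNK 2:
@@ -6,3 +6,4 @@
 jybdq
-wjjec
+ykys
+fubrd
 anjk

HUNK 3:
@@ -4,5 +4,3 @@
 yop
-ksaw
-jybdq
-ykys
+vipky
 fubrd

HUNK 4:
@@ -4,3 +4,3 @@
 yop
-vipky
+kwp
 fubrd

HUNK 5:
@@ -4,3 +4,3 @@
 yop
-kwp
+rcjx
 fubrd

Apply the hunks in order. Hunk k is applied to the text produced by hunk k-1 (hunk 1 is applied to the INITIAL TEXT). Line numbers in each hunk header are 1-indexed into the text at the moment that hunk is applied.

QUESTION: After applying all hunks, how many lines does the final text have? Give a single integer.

Answer: 11

Derivation:
Hunk 1: at line 6 remove [ljk] add [anjk] -> 12 lines: jssuo oyyk mxc yop ksaw jybdq wjjec anjk hdcw zoo azafv usqo
Hunk 2: at line 6 remove [wjjec] add [ykys,fubrd] -> 13 lines: jssuo oyyk mxc yop ksaw jybdq ykys fubrd anjk hdcw zoo azafv usqo
Hunk 3: at line 4 remove [ksaw,jybdq,ykys] add [vipky] -> 11 lines: jssuo oyyk mxc yop vipky fubrd anjk hdcw zoo azafv usqo
Hunk 4: at line 4 remove [vipky] add [kwp] -> 11 lines: jssuo oyyk mxc yop kwp fubrd anjk hdcw zoo azafv usqo
Hunk 5: at line 4 remove [kwp] add [rcjx] -> 11 lines: jssuo oyyk mxc yop rcjx fubrd anjk hdcw zoo azafv usqo
Final line count: 11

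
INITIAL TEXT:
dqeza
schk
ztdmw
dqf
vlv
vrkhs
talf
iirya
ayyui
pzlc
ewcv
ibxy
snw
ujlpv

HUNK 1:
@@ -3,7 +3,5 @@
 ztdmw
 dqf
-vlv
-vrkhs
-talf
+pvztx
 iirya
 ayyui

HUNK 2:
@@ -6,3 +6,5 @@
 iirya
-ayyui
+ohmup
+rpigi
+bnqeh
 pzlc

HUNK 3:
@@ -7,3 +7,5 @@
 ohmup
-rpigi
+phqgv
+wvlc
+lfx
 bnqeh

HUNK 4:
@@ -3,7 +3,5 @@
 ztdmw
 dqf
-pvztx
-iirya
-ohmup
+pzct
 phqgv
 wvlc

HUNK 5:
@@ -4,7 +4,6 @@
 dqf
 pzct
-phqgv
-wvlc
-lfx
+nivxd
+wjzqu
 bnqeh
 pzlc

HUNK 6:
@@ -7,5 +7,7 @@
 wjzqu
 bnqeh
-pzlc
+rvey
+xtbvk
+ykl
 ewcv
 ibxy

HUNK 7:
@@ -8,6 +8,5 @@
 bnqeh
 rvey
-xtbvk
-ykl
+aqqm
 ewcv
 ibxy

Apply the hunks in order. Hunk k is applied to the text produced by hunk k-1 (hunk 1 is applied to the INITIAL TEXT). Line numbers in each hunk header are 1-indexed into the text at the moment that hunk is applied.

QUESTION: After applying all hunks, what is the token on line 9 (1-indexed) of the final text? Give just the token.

Hunk 1: at line 3 remove [vlv,vrkhs,talf] add [pvztx] -> 12 lines: dqeza schk ztdmw dqf pvztx iirya ayyui pzlc ewcv ibxy snw ujlpv
Hunk 2: at line 6 remove [ayyui] add [ohmup,rpigi,bnqeh] -> 14 lines: dqeza schk ztdmw dqf pvztx iirya ohmup rpigi bnqeh pzlc ewcv ibxy snw ujlpv
Hunk 3: at line 7 remove [rpigi] add [phqgv,wvlc,lfx] -> 16 lines: dqeza schk ztdmw dqf pvztx iirya ohmup phqgv wvlc lfx bnqeh pzlc ewcv ibxy snw ujlpv
Hunk 4: at line 3 remove [pvztx,iirya,ohmup] add [pzct] -> 14 lines: dqeza schk ztdmw dqf pzct phqgv wvlc lfx bnqeh pzlc ewcv ibxy snw ujlpv
Hunk 5: at line 4 remove [phqgv,wvlc,lfx] add [nivxd,wjzqu] -> 13 lines: dqeza schk ztdmw dqf pzct nivxd wjzqu bnqeh pzlc ewcv ibxy snw ujlpv
Hunk 6: at line 7 remove [pzlc] add [rvey,xtbvk,ykl] -> 15 lines: dqeza schk ztdmw dqf pzct nivxd wjzqu bnqeh rvey xtbvk ykl ewcv ibxy snw ujlpv
Hunk 7: at line 8 remove [xtbvk,ykl] add [aqqm] -> 14 lines: dqeza schk ztdmw dqf pzct nivxd wjzqu bnqeh rvey aqqm ewcv ibxy snw ujlpv
Final line 9: rvey

Answer: rvey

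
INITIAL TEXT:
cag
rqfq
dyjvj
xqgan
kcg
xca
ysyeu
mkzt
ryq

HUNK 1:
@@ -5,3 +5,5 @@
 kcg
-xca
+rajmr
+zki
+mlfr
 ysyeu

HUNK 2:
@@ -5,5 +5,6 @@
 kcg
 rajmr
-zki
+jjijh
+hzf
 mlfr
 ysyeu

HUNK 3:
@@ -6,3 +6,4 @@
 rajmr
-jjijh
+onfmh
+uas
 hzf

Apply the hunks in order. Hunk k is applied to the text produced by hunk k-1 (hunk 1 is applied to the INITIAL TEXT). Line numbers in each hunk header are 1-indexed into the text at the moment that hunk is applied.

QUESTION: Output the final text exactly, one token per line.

Answer: cag
rqfq
dyjvj
xqgan
kcg
rajmr
onfmh
uas
hzf
mlfr
ysyeu
mkzt
ryq

Derivation:
Hunk 1: at line 5 remove [xca] add [rajmr,zki,mlfr] -> 11 lines: cag rqfq dyjvj xqgan kcg rajmr zki mlfr ysyeu mkzt ryq
Hunk 2: at line 5 remove [zki] add [jjijh,hzf] -> 12 lines: cag rqfq dyjvj xqgan kcg rajmr jjijh hzf mlfr ysyeu mkzt ryq
Hunk 3: at line 6 remove [jjijh] add [onfmh,uas] -> 13 lines: cag rqfq dyjvj xqgan kcg rajmr onfmh uas hzf mlfr ysyeu mkzt ryq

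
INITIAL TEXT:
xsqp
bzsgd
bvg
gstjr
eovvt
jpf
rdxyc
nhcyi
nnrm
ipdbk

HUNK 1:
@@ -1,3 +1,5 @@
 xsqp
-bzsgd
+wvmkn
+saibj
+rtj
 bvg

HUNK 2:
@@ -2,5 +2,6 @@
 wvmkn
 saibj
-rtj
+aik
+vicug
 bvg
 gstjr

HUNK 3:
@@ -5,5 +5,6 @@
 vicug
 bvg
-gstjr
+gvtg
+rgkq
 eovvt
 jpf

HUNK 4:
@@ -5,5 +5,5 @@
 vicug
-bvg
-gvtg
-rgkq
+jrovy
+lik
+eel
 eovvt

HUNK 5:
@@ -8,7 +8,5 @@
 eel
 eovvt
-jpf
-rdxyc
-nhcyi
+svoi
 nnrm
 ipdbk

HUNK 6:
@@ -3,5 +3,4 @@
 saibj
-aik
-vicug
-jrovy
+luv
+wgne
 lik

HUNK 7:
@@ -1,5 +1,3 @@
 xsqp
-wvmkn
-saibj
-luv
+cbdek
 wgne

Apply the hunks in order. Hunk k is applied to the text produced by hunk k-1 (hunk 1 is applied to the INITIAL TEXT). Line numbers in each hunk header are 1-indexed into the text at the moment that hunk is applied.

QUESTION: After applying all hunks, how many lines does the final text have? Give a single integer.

Answer: 9

Derivation:
Hunk 1: at line 1 remove [bzsgd] add [wvmkn,saibj,rtj] -> 12 lines: xsqp wvmkn saibj rtj bvg gstjr eovvt jpf rdxyc nhcyi nnrm ipdbk
Hunk 2: at line 2 remove [rtj] add [aik,vicug] -> 13 lines: xsqp wvmkn saibj aik vicug bvg gstjr eovvt jpf rdxyc nhcyi nnrm ipdbk
Hunk 3: at line 5 remove [gstjr] add [gvtg,rgkq] -> 14 lines: xsqp wvmkn saibj aik vicug bvg gvtg rgkq eovvt jpf rdxyc nhcyi nnrm ipdbk
Hunk 4: at line 5 remove [bvg,gvtg,rgkq] add [jrovy,lik,eel] -> 14 lines: xsqp wvmkn saibj aik vicug jrovy lik eel eovvt jpf rdxyc nhcyi nnrm ipdbk
Hunk 5: at line 8 remove [jpf,rdxyc,nhcyi] add [svoi] -> 12 lines: xsqp wvmkn saibj aik vicug jrovy lik eel eovvt svoi nnrm ipdbk
Hunk 6: at line 3 remove [aik,vicug,jrovy] add [luv,wgne] -> 11 lines: xsqp wvmkn saibj luv wgne lik eel eovvt svoi nnrm ipdbk
Hunk 7: at line 1 remove [wvmkn,saibj,luv] add [cbdek] -> 9 lines: xsqp cbdek wgne lik eel eovvt svoi nnrm ipdbk
Final line count: 9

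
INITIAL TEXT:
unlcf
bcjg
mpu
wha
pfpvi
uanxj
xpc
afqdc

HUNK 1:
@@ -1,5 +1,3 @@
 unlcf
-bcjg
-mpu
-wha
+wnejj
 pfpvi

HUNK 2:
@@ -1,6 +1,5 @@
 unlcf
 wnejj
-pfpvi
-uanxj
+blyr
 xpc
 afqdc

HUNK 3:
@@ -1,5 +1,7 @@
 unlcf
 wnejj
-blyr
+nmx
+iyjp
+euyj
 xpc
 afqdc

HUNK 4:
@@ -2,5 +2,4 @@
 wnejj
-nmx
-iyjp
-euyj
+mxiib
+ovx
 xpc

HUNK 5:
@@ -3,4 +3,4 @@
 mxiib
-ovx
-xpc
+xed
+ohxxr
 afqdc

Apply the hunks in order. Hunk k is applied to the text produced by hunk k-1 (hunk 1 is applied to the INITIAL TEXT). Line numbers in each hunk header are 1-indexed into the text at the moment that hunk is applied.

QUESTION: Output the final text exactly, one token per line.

Hunk 1: at line 1 remove [bcjg,mpu,wha] add [wnejj] -> 6 lines: unlcf wnejj pfpvi uanxj xpc afqdc
Hunk 2: at line 1 remove [pfpvi,uanxj] add [blyr] -> 5 lines: unlcf wnejj blyr xpc afqdc
Hunk 3: at line 1 remove [blyr] add [nmx,iyjp,euyj] -> 7 lines: unlcf wnejj nmx iyjp euyj xpc afqdc
Hunk 4: at line 2 remove [nmx,iyjp,euyj] add [mxiib,ovx] -> 6 lines: unlcf wnejj mxiib ovx xpc afqdc
Hunk 5: at line 3 remove [ovx,xpc] add [xed,ohxxr] -> 6 lines: unlcf wnejj mxiib xed ohxxr afqdc

Answer: unlcf
wnejj
mxiib
xed
ohxxr
afqdc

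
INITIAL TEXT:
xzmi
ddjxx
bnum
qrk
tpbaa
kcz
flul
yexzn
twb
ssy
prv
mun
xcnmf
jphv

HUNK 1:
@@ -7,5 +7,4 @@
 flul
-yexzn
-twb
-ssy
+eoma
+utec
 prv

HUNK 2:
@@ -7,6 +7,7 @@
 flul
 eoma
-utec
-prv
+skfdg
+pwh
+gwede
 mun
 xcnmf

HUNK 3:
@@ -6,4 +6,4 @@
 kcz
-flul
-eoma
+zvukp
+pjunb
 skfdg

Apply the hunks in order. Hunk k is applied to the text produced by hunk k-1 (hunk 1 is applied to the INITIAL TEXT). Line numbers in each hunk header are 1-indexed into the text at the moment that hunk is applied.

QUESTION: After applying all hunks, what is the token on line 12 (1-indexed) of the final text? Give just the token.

Hunk 1: at line 7 remove [yexzn,twb,ssy] add [eoma,utec] -> 13 lines: xzmi ddjxx bnum qrk tpbaa kcz flul eoma utec prv mun xcnmf jphv
Hunk 2: at line 7 remove [utec,prv] add [skfdg,pwh,gwede] -> 14 lines: xzmi ddjxx bnum qrk tpbaa kcz flul eoma skfdg pwh gwede mun xcnmf jphv
Hunk 3: at line 6 remove [flul,eoma] add [zvukp,pjunb] -> 14 lines: xzmi ddjxx bnum qrk tpbaa kcz zvukp pjunb skfdg pwh gwede mun xcnmf jphv
Final line 12: mun

Answer: mun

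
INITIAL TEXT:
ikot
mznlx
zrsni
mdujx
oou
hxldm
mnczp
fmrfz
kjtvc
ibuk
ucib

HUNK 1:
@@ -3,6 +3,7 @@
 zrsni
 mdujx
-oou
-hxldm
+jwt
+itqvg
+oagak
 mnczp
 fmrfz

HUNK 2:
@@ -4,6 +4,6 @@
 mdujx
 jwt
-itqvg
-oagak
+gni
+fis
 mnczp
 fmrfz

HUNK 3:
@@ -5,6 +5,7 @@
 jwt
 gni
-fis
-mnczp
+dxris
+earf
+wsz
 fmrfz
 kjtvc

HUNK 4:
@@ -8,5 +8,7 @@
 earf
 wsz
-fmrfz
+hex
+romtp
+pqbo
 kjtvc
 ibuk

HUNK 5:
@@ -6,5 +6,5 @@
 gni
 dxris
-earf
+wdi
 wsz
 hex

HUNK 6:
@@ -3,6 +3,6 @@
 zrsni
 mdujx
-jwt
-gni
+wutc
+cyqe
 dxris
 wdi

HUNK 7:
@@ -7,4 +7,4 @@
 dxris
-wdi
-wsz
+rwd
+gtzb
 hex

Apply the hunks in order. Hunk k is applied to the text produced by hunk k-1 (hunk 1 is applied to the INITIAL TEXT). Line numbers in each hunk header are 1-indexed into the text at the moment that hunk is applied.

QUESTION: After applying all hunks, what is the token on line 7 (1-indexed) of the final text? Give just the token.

Answer: dxris

Derivation:
Hunk 1: at line 3 remove [oou,hxldm] add [jwt,itqvg,oagak] -> 12 lines: ikot mznlx zrsni mdujx jwt itqvg oagak mnczp fmrfz kjtvc ibuk ucib
Hunk 2: at line 4 remove [itqvg,oagak] add [gni,fis] -> 12 lines: ikot mznlx zrsni mdujx jwt gni fis mnczp fmrfz kjtvc ibuk ucib
Hunk 3: at line 5 remove [fis,mnczp] add [dxris,earf,wsz] -> 13 lines: ikot mznlx zrsni mdujx jwt gni dxris earf wsz fmrfz kjtvc ibuk ucib
Hunk 4: at line 8 remove [fmrfz] add [hex,romtp,pqbo] -> 15 lines: ikot mznlx zrsni mdujx jwt gni dxris earf wsz hex romtp pqbo kjtvc ibuk ucib
Hunk 5: at line 6 remove [earf] add [wdi] -> 15 lines: ikot mznlx zrsni mdujx jwt gni dxris wdi wsz hex romtp pqbo kjtvc ibuk ucib
Hunk 6: at line 3 remove [jwt,gni] add [wutc,cyqe] -> 15 lines: ikot mznlx zrsni mdujx wutc cyqe dxris wdi wsz hex romtp pqbo kjtvc ibuk ucib
Hunk 7: at line 7 remove [wdi,wsz] add [rwd,gtzb] -> 15 lines: ikot mznlx zrsni mdujx wutc cyqe dxris rwd gtzb hex romtp pqbo kjtvc ibuk ucib
Final line 7: dxris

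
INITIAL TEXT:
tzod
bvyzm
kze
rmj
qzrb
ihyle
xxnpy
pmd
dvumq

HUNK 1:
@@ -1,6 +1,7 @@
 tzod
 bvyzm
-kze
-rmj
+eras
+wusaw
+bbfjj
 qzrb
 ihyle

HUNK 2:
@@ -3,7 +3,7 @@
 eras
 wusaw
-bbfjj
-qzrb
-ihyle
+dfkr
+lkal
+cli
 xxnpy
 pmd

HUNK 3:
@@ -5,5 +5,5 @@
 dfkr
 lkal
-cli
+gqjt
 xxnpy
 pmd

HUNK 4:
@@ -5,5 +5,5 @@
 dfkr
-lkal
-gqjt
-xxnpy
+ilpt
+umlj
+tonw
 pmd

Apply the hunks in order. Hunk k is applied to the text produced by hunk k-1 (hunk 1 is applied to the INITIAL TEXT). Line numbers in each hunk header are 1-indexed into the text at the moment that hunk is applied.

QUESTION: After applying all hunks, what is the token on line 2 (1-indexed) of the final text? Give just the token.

Hunk 1: at line 1 remove [kze,rmj] add [eras,wusaw,bbfjj] -> 10 lines: tzod bvyzm eras wusaw bbfjj qzrb ihyle xxnpy pmd dvumq
Hunk 2: at line 3 remove [bbfjj,qzrb,ihyle] add [dfkr,lkal,cli] -> 10 lines: tzod bvyzm eras wusaw dfkr lkal cli xxnpy pmd dvumq
Hunk 3: at line 5 remove [cli] add [gqjt] -> 10 lines: tzod bvyzm eras wusaw dfkr lkal gqjt xxnpy pmd dvumq
Hunk 4: at line 5 remove [lkal,gqjt,xxnpy] add [ilpt,umlj,tonw] -> 10 lines: tzod bvyzm eras wusaw dfkr ilpt umlj tonw pmd dvumq
Final line 2: bvyzm

Answer: bvyzm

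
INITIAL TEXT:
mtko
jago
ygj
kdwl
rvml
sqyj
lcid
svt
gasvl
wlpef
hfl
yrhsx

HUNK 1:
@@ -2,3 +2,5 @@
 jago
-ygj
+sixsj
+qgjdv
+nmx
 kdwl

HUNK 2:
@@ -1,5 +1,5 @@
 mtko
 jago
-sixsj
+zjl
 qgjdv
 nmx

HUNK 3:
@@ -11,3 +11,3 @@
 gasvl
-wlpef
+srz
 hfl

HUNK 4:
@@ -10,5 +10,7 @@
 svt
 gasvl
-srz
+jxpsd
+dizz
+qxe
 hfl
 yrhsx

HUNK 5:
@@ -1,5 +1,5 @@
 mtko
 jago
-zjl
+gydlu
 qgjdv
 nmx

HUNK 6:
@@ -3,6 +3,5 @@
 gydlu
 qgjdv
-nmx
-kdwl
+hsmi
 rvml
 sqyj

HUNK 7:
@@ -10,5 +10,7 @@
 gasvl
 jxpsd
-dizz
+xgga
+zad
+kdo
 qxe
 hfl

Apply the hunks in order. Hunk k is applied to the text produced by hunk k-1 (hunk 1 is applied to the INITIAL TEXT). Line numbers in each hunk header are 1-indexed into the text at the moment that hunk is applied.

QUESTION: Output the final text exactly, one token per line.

Answer: mtko
jago
gydlu
qgjdv
hsmi
rvml
sqyj
lcid
svt
gasvl
jxpsd
xgga
zad
kdo
qxe
hfl
yrhsx

Derivation:
Hunk 1: at line 2 remove [ygj] add [sixsj,qgjdv,nmx] -> 14 lines: mtko jago sixsj qgjdv nmx kdwl rvml sqyj lcid svt gasvl wlpef hfl yrhsx
Hunk 2: at line 1 remove [sixsj] add [zjl] -> 14 lines: mtko jago zjl qgjdv nmx kdwl rvml sqyj lcid svt gasvl wlpef hfl yrhsx
Hunk 3: at line 11 remove [wlpef] add [srz] -> 14 lines: mtko jago zjl qgjdv nmx kdwl rvml sqyj lcid svt gasvl srz hfl yrhsx
Hunk 4: at line 10 remove [srz] add [jxpsd,dizz,qxe] -> 16 lines: mtko jago zjl qgjdv nmx kdwl rvml sqyj lcid svt gasvl jxpsd dizz qxe hfl yrhsx
Hunk 5: at line 1 remove [zjl] add [gydlu] -> 16 lines: mtko jago gydlu qgjdv nmx kdwl rvml sqyj lcid svt gasvl jxpsd dizz qxe hfl yrhsx
Hunk 6: at line 3 remove [nmx,kdwl] add [hsmi] -> 15 lines: mtko jago gydlu qgjdv hsmi rvml sqyj lcid svt gasvl jxpsd dizz qxe hfl yrhsx
Hunk 7: at line 10 remove [dizz] add [xgga,zad,kdo] -> 17 lines: mtko jago gydlu qgjdv hsmi rvml sqyj lcid svt gasvl jxpsd xgga zad kdo qxe hfl yrhsx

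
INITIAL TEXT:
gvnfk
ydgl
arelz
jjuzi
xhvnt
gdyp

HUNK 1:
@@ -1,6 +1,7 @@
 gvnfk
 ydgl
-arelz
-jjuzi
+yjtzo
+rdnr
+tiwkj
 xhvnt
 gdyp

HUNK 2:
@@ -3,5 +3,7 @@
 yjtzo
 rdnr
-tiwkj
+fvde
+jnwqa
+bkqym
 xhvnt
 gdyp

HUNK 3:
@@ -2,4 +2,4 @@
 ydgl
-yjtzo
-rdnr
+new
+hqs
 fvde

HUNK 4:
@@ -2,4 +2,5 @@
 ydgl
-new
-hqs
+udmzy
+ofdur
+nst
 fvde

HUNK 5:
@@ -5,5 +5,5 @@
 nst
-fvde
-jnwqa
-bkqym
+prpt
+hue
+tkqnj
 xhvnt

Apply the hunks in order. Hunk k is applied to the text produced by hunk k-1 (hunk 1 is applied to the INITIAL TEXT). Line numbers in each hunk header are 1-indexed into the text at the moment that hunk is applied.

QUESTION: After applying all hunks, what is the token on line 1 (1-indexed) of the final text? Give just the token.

Hunk 1: at line 1 remove [arelz,jjuzi] add [yjtzo,rdnr,tiwkj] -> 7 lines: gvnfk ydgl yjtzo rdnr tiwkj xhvnt gdyp
Hunk 2: at line 3 remove [tiwkj] add [fvde,jnwqa,bkqym] -> 9 lines: gvnfk ydgl yjtzo rdnr fvde jnwqa bkqym xhvnt gdyp
Hunk 3: at line 2 remove [yjtzo,rdnr] add [new,hqs] -> 9 lines: gvnfk ydgl new hqs fvde jnwqa bkqym xhvnt gdyp
Hunk 4: at line 2 remove [new,hqs] add [udmzy,ofdur,nst] -> 10 lines: gvnfk ydgl udmzy ofdur nst fvde jnwqa bkqym xhvnt gdyp
Hunk 5: at line 5 remove [fvde,jnwqa,bkqym] add [prpt,hue,tkqnj] -> 10 lines: gvnfk ydgl udmzy ofdur nst prpt hue tkqnj xhvnt gdyp
Final line 1: gvnfk

Answer: gvnfk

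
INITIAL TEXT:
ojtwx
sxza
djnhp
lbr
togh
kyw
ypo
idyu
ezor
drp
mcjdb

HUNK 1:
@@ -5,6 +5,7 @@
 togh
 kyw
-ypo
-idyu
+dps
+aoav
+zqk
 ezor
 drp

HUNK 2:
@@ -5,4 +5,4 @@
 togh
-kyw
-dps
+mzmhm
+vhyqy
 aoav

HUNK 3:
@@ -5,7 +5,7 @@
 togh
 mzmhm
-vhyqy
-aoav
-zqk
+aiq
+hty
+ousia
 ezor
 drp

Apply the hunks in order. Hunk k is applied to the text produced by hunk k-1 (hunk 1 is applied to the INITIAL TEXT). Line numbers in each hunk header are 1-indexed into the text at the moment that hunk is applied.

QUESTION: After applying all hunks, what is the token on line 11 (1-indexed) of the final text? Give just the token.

Hunk 1: at line 5 remove [ypo,idyu] add [dps,aoav,zqk] -> 12 lines: ojtwx sxza djnhp lbr togh kyw dps aoav zqk ezor drp mcjdb
Hunk 2: at line 5 remove [kyw,dps] add [mzmhm,vhyqy] -> 12 lines: ojtwx sxza djnhp lbr togh mzmhm vhyqy aoav zqk ezor drp mcjdb
Hunk 3: at line 5 remove [vhyqy,aoav,zqk] add [aiq,hty,ousia] -> 12 lines: ojtwx sxza djnhp lbr togh mzmhm aiq hty ousia ezor drp mcjdb
Final line 11: drp

Answer: drp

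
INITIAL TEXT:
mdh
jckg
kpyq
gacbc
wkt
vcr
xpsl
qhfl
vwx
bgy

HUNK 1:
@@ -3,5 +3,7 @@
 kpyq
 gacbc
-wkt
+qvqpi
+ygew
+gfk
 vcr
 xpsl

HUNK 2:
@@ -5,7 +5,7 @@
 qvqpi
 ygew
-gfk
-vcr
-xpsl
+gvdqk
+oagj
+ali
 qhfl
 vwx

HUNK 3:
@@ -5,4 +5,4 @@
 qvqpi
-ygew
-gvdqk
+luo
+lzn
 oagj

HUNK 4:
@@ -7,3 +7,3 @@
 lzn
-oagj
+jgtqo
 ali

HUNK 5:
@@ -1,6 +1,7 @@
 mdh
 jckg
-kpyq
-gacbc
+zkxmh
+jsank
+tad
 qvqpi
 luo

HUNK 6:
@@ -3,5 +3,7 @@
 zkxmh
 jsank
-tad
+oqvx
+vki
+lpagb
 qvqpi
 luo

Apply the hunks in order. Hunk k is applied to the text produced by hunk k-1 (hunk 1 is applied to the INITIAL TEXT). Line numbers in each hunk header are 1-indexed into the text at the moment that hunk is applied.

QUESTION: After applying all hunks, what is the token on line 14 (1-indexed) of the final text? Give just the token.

Hunk 1: at line 3 remove [wkt] add [qvqpi,ygew,gfk] -> 12 lines: mdh jckg kpyq gacbc qvqpi ygew gfk vcr xpsl qhfl vwx bgy
Hunk 2: at line 5 remove [gfk,vcr,xpsl] add [gvdqk,oagj,ali] -> 12 lines: mdh jckg kpyq gacbc qvqpi ygew gvdqk oagj ali qhfl vwx bgy
Hunk 3: at line 5 remove [ygew,gvdqk] add [luo,lzn] -> 12 lines: mdh jckg kpyq gacbc qvqpi luo lzn oagj ali qhfl vwx bgy
Hunk 4: at line 7 remove [oagj] add [jgtqo] -> 12 lines: mdh jckg kpyq gacbc qvqpi luo lzn jgtqo ali qhfl vwx bgy
Hunk 5: at line 1 remove [kpyq,gacbc] add [zkxmh,jsank,tad] -> 13 lines: mdh jckg zkxmh jsank tad qvqpi luo lzn jgtqo ali qhfl vwx bgy
Hunk 6: at line 3 remove [tad] add [oqvx,vki,lpagb] -> 15 lines: mdh jckg zkxmh jsank oqvx vki lpagb qvqpi luo lzn jgtqo ali qhfl vwx bgy
Final line 14: vwx

Answer: vwx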